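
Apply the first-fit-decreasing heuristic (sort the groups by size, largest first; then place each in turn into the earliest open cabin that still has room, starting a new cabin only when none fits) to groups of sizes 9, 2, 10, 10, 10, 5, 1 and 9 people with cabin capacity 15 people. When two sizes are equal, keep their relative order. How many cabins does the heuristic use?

Sorted descending: 10, 10, 10, 9, 9, 5, 2, 1.
  10 → cabin 1 (new)  [load 10/15]
  10 → cabin 2 (new)  [load 10/15]
  10 → cabin 3 (new)  [load 10/15]
  9 → cabin 4 (new)  [load 9/15]
  9 → cabin 5 (new)  [load 9/15]
  5 → cabin 1  [load 15/15]
  2 → cabin 2  [load 12/15]
  1 → cabin 2  [load 13/15]
5 cabins opened.

5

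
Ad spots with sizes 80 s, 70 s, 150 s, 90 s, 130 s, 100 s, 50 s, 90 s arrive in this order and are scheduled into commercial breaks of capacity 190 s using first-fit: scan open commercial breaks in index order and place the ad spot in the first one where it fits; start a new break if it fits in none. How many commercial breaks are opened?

5

  80 → break 1 (new)  [load 80/190]
  70 → break 1  [load 150/190]
  150 → break 2 (new)  [load 150/190]
  90 → break 3 (new)  [load 90/190]
  130 → break 4 (new)  [load 130/190]
  100 → break 3  [load 190/190]
  50 → break 4  [load 180/190]
  90 → break 5 (new)  [load 90/190]
5 commercial breaks opened.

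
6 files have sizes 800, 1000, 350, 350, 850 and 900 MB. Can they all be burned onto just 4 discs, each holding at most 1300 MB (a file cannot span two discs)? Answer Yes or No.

A valid assignment using 4 discs:
  disc 1: 1000 = 1000
  disc 2: 900 + 350 = 1250
  disc 3: 850 + 350 = 1200
  disc 4: 800 = 800
Every load is within 1300 MB, so 4 discs suffice.

Yes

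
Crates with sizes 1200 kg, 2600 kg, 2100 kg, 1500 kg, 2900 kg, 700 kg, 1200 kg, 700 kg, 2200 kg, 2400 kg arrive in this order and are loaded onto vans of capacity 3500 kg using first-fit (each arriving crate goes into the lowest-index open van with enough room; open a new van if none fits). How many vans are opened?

  1200 → van 1 (new)  [load 1200/3500]
  2600 → van 2 (new)  [load 2600/3500]
  2100 → van 1  [load 3300/3500]
  1500 → van 3 (new)  [load 1500/3500]
  2900 → van 4 (new)  [load 2900/3500]
  700 → van 2  [load 3300/3500]
  1200 → van 3  [load 2700/3500]
  700 → van 3  [load 3400/3500]
  2200 → van 5 (new)  [load 2200/3500]
  2400 → van 6 (new)  [load 2400/3500]
6 vans opened.

6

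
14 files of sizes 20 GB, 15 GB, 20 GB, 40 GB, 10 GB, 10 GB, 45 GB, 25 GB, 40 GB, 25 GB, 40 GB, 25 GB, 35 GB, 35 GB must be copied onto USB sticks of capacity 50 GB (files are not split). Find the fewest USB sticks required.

Total = 45 + 40 + 40 + 40 + 35 + 35 + 25 + 25 + 25 + 20 + 20 + 15 + 10 + 10 = 385 GB.
Lower bound: ⌈385/50⌉ = 8 USB sticks.
A packing using 9 USB sticks:
  USB stick 1: 45 = 45
  USB stick 2: 40 + 10 = 50
  USB stick 3: 40 + 10 = 50
  USB stick 4: 40 = 40
  USB stick 5: 35 + 15 = 50
  USB stick 6: 35 = 35
  USB stick 7: 25 + 25 = 50
  USB stick 8: 25 + 20 = 45
  USB stick 9: 20 = 20
No arrangement into 8 USB sticks stays within capacity, so 9 is optimal.

9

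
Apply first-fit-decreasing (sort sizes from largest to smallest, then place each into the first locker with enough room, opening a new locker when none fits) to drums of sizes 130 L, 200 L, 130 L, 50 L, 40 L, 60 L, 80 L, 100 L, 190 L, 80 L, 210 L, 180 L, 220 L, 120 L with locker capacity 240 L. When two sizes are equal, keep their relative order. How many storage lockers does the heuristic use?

8

Sorted descending: 220, 210, 200, 190, 180, 130, 130, 120, 100, 80, 80, 60, 50, 40.
  220 → locker 1 (new)  [load 220/240]
  210 → locker 2 (new)  [load 210/240]
  200 → locker 3 (new)  [load 200/240]
  190 → locker 4 (new)  [load 190/240]
  180 → locker 5 (new)  [load 180/240]
  130 → locker 6 (new)  [load 130/240]
  130 → locker 7 (new)  [load 130/240]
  120 → locker 8 (new)  [load 120/240]
  100 → locker 6  [load 230/240]
  80 → locker 7  [load 210/240]
  80 → locker 8  [load 200/240]
  60 → locker 5  [load 240/240]
  50 → locker 4  [load 240/240]
  40 → locker 3  [load 240/240]
8 storage lockers opened.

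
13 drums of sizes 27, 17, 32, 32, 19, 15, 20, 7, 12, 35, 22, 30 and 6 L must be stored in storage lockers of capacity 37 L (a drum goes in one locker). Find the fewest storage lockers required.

Total = 35 + 32 + 32 + 30 + 27 + 22 + 20 + 19 + 17 + 15 + 12 + 7 + 6 = 274 L.
Lower bound: ⌈274/37⌉ = 8 storage lockers.
A packing using 8 storage lockers:
  locker 1: 35 = 35
  locker 2: 32 = 32
  locker 3: 32 = 32
  locker 4: 30 + 7 = 37
  locker 5: 27 + 6 = 33
  locker 6: 22 + 15 = 37
  locker 7: 20 + 17 = 37
  locker 8: 19 + 12 = 31
This matches the lower bound, so 8 is optimal.

8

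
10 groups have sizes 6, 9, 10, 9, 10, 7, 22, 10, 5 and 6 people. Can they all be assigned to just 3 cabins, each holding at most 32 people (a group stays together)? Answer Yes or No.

A valid assignment using 3 cabins:
  cabin 1: 22 + 10 = 32
  cabin 2: 10 + 10 + 7 + 5 = 32
  cabin 3: 9 + 9 + 6 + 6 = 30
Every load is within 32 people, so 3 cabins suffice.

Yes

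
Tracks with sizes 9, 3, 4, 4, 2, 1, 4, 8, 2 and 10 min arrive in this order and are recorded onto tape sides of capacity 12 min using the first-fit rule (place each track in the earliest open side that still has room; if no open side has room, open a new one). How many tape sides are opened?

4

  9 → side 1 (new)  [load 9/12]
  3 → side 1  [load 12/12]
  4 → side 2 (new)  [load 4/12]
  4 → side 2  [load 8/12]
  2 → side 2  [load 10/12]
  1 → side 2  [load 11/12]
  4 → side 3 (new)  [load 4/12]
  8 → side 3  [load 12/12]
  2 → side 4 (new)  [load 2/12]
  10 → side 4  [load 12/12]
4 tape sides opened.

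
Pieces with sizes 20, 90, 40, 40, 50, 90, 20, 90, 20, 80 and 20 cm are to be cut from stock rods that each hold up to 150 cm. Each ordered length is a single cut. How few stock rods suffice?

4

Total = 90 + 90 + 90 + 80 + 50 + 40 + 40 + 20 + 20 + 20 + 20 = 560 cm.
Lower bound: ⌈560/150⌉ = 4 stock rods.
A packing using 4 stock rods:
  stock rod 1: 90 + 50 = 140
  stock rod 2: 90 + 40 + 20 = 150
  stock rod 3: 90 + 40 + 20 = 150
  stock rod 4: 80 + 20 + 20 = 120
This matches the lower bound, so 4 is optimal.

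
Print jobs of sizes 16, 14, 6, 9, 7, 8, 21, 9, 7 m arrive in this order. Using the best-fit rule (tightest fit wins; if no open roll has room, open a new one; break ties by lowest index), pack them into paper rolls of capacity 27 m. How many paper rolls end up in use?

5

  16 → roll 1 (new)  [load 16/27]
  14 → roll 2 (new)  [load 14/27]
  6 → roll 1  [load 22/27]
  9 → roll 2  [load 23/27]
  7 → roll 3 (new)  [load 7/27]
  8 → roll 3  [load 15/27]
  21 → roll 4 (new)  [load 21/27]
  9 → roll 3  [load 24/27]
  7 → roll 5 (new)  [load 7/27]
5 paper rolls opened.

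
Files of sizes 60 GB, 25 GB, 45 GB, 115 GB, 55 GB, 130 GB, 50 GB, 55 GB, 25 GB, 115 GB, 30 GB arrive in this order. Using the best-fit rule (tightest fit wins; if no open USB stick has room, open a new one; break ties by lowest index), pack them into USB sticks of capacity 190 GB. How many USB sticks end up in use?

4

  60 → USB stick 1 (new)  [load 60/190]
  25 → USB stick 1  [load 85/190]
  45 → USB stick 1  [load 130/190]
  115 → USB stick 2 (new)  [load 115/190]
  55 → USB stick 1  [load 185/190]
  130 → USB stick 3 (new)  [load 130/190]
  50 → USB stick 3  [load 180/190]
  55 → USB stick 2  [load 170/190]
  25 → USB stick 4 (new)  [load 25/190]
  115 → USB stick 4  [load 140/190]
  30 → USB stick 4  [load 170/190]
4 USB sticks opened.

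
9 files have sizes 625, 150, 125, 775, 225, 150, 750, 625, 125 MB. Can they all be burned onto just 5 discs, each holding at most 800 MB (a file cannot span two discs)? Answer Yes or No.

A valid assignment using 5 discs:
  disc 1: 775 = 775
  disc 2: 750 = 750
  disc 3: 625 + 150 = 775
  disc 4: 625 + 150 = 775
  disc 5: 225 + 125 + 125 = 475
Every load is within 800 MB, so 5 discs suffice.

Yes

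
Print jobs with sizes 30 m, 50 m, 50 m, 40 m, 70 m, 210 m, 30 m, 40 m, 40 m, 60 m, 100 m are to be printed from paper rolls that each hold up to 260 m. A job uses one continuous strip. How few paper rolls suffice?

Total = 210 + 100 + 70 + 60 + 50 + 50 + 40 + 40 + 40 + 30 + 30 = 720 m.
Lower bound: ⌈720/260⌉ = 3 paper rolls.
A packing using 3 paper rolls:
  roll 1: 210 + 50 = 260
  roll 2: 100 + 70 + 60 + 30 = 260
  roll 3: 50 + 40 + 40 + 40 + 30 = 200
This matches the lower bound, so 3 is optimal.

3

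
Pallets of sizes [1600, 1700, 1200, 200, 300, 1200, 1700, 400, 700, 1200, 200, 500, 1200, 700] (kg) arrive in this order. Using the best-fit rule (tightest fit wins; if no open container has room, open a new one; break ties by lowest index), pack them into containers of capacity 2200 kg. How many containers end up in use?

7

  1600 → container 1 (new)  [load 1600/2200]
  1700 → container 2 (new)  [load 1700/2200]
  1200 → container 3 (new)  [load 1200/2200]
  200 → container 2  [load 1900/2200]
  300 → container 2  [load 2200/2200]
  1200 → container 4 (new)  [load 1200/2200]
  1700 → container 5 (new)  [load 1700/2200]
  400 → container 5  [load 2100/2200]
  700 → container 3  [load 1900/2200]
  1200 → container 6 (new)  [load 1200/2200]
  200 → container 3  [load 2100/2200]
  500 → container 1  [load 2100/2200]
  1200 → container 7 (new)  [load 1200/2200]
  700 → container 4  [load 1900/2200]
7 containers opened.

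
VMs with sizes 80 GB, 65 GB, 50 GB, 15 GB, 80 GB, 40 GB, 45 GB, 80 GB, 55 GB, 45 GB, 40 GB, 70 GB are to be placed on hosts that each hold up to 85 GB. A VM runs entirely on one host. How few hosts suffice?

Total = 80 + 80 + 80 + 70 + 65 + 55 + 50 + 45 + 45 + 40 + 40 + 15 = 665 GB.
Lower bound: ⌈665/85⌉ = 8 hosts.
Also, 9 VMs each exceed 85/2 GB, and no two of those can share a host, so at least 9 hosts are needed.
A packing using 9 hosts:
  host 1: 80 = 80
  host 2: 80 = 80
  host 3: 80 = 80
  host 4: 70 + 15 = 85
  host 5: 65 = 65
  host 6: 55 = 55
  host 7: 50 = 50
  host 8: 45 + 40 = 85
  host 9: 45 + 40 = 85
This matches the lower bound, so 9 is optimal.

9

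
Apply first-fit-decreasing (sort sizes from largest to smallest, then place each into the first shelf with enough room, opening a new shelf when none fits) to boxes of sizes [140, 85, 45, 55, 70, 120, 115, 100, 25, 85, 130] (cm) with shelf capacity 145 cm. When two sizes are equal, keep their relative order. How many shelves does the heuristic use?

8

Sorted descending: 140, 130, 120, 115, 100, 85, 85, 70, 55, 45, 25.
  140 → shelf 1 (new)  [load 140/145]
  130 → shelf 2 (new)  [load 130/145]
  120 → shelf 3 (new)  [load 120/145]
  115 → shelf 4 (new)  [load 115/145]
  100 → shelf 5 (new)  [load 100/145]
  85 → shelf 6 (new)  [load 85/145]
  85 → shelf 7 (new)  [load 85/145]
  70 → shelf 8 (new)  [load 70/145]
  55 → shelf 6  [load 140/145]
  45 → shelf 5  [load 145/145]
  25 → shelf 3  [load 145/145]
8 shelves opened.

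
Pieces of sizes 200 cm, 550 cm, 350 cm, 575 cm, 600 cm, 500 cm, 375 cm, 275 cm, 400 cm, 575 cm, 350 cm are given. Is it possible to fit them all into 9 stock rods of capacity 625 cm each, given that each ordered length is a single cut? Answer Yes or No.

A valid assignment using 9 stock rods:
  stock rod 1: 600 = 600
  stock rod 2: 575 = 575
  stock rod 3: 575 = 575
  stock rod 4: 550 = 550
  stock rod 5: 500 = 500
  stock rod 6: 400 + 200 = 600
  stock rod 7: 375 = 375
  stock rod 8: 350 + 275 = 625
  stock rod 9: 350 = 350
Every load is within 625 cm, so 9 stock rods suffice.

Yes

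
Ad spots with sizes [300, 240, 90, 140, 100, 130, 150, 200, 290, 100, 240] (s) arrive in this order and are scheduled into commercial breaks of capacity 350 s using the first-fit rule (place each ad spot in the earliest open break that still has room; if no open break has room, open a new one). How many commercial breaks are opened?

7

  300 → break 1 (new)  [load 300/350]
  240 → break 2 (new)  [load 240/350]
  90 → break 2  [load 330/350]
  140 → break 3 (new)  [load 140/350]
  100 → break 3  [load 240/350]
  130 → break 4 (new)  [load 130/350]
  150 → break 4  [load 280/350]
  200 → break 5 (new)  [load 200/350]
  290 → break 6 (new)  [load 290/350]
  100 → break 3  [load 340/350]
  240 → break 7 (new)  [load 240/350]
7 commercial breaks opened.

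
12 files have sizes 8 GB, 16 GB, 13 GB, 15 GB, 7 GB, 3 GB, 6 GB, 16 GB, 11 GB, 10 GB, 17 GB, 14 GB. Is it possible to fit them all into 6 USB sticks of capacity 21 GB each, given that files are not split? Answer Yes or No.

No

Total = 136 GB; ⌈136/21⌉ = 7.
At least 7 USB sticks are required, but only 6 are allowed.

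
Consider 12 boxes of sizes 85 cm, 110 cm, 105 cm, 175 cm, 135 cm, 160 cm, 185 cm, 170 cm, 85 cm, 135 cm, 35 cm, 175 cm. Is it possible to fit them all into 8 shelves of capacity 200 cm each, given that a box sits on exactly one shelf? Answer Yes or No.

No

Total = 1555 cm; ⌈1555/200⌉ = 8.
9 boxes each exceed half the capacity and cannot share a shelf, forcing at least 9 shelves.
At least 9 shelves are required, but only 8 are allowed.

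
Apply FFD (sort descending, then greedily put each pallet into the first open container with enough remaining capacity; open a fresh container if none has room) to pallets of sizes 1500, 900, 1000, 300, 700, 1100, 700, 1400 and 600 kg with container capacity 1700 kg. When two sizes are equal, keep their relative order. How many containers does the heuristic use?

5

Sorted descending: 1500, 1400, 1100, 1000, 900, 700, 700, 600, 300.
  1500 → container 1 (new)  [load 1500/1700]
  1400 → container 2 (new)  [load 1400/1700]
  1100 → container 3 (new)  [load 1100/1700]
  1000 → container 4 (new)  [load 1000/1700]
  900 → container 5 (new)  [load 900/1700]
  700 → container 4  [load 1700/1700]
  700 → container 5  [load 1600/1700]
  600 → container 3  [load 1700/1700]
  300 → container 2  [load 1700/1700]
5 containers opened.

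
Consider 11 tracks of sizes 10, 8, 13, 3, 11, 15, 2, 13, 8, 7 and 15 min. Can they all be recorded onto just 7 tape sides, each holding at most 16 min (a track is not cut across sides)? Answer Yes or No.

No

Total = 105 min; ⌈105/16⌉ = 7.
The bound of 7 does not rule out 7, but exhaustive search shows no assignment into 7 tape sides of capacity 16 min exists — the minimum is 8.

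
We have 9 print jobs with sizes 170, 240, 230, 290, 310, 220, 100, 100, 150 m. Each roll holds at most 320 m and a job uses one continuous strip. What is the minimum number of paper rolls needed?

7

Total = 310 + 290 + 240 + 230 + 220 + 170 + 150 + 100 + 100 = 1810 m.
Lower bound: ⌈1810/320⌉ = 6 paper rolls.
A packing using 7 paper rolls:
  roll 1: 310 = 310
  roll 2: 290 = 290
  roll 3: 240 = 240
  roll 4: 230 = 230
  roll 5: 220 + 100 = 320
  roll 6: 170 + 150 = 320
  roll 7: 100 = 100
No arrangement into 6 paper rolls stays within capacity, so 7 is optimal.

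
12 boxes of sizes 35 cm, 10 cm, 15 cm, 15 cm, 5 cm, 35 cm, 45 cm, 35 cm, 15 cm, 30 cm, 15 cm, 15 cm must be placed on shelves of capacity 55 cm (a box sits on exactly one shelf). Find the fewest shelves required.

Total = 45 + 35 + 35 + 35 + 30 + 15 + 15 + 15 + 15 + 15 + 10 + 5 = 270 cm.
Lower bound: ⌈270/55⌉ = 5 shelves.
A packing using 6 shelves:
  shelf 1: 45 + 10 = 55
  shelf 2: 35 + 15 + 5 = 55
  shelf 3: 35 + 15 = 50
  shelf 4: 35 + 15 = 50
  shelf 5: 30 + 15 = 45
  shelf 6: 15 = 15
No arrangement into 5 shelves stays within capacity, so 6 is optimal.

6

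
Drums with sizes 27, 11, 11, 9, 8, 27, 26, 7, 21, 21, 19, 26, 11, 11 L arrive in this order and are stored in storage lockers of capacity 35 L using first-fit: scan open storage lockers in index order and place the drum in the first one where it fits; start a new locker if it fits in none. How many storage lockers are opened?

8

  27 → locker 1 (new)  [load 27/35]
  11 → locker 2 (new)  [load 11/35]
  11 → locker 2  [load 22/35]
  9 → locker 2  [load 31/35]
  8 → locker 1  [load 35/35]
  27 → locker 3 (new)  [load 27/35]
  26 → locker 4 (new)  [load 26/35]
  7 → locker 3  [load 34/35]
  21 → locker 5 (new)  [load 21/35]
  21 → locker 6 (new)  [load 21/35]
  19 → locker 7 (new)  [load 19/35]
  26 → locker 8 (new)  [load 26/35]
  11 → locker 5  [load 32/35]
  11 → locker 6  [load 32/35]
8 storage lockers opened.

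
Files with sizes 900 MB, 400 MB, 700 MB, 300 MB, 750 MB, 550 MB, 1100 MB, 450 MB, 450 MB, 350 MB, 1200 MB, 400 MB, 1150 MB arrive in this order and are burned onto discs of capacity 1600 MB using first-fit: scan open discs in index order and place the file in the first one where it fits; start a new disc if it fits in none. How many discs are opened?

  900 → disc 1 (new)  [load 900/1600]
  400 → disc 1  [load 1300/1600]
  700 → disc 2 (new)  [load 700/1600]
  300 → disc 1  [load 1600/1600]
  750 → disc 2  [load 1450/1600]
  550 → disc 3 (new)  [load 550/1600]
  1100 → disc 4 (new)  [load 1100/1600]
  450 → disc 3  [load 1000/1600]
  450 → disc 3  [load 1450/1600]
  350 → disc 4  [load 1450/1600]
  1200 → disc 5 (new)  [load 1200/1600]
  400 → disc 5  [load 1600/1600]
  1150 → disc 6 (new)  [load 1150/1600]
6 discs opened.

6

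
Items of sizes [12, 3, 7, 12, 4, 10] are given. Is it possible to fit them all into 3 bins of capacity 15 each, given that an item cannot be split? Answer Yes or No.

No

Total = 48; ⌈48/15⌉ = 4.
At least 4 bins are required, but only 3 are allowed.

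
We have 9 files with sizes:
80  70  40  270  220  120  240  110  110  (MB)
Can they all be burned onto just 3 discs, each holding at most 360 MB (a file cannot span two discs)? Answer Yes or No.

No

Total = 1260 MB; ⌈1260/360⌉ = 4.
At least 4 discs are required, but only 3 are allowed.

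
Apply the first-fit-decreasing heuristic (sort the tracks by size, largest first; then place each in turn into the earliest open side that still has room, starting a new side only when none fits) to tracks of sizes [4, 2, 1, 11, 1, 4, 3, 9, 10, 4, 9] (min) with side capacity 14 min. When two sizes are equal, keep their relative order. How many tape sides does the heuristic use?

Sorted descending: 11, 10, 9, 9, 4, 4, 4, 3, 2, 1, 1.
  11 → side 1 (new)  [load 11/14]
  10 → side 2 (new)  [load 10/14]
  9 → side 3 (new)  [load 9/14]
  9 → side 4 (new)  [load 9/14]
  4 → side 2  [load 14/14]
  4 → side 3  [load 13/14]
  4 → side 4  [load 13/14]
  3 → side 1  [load 14/14]
  2 → side 5 (new)  [load 2/14]
  1 → side 3  [load 14/14]
  1 → side 4  [load 14/14]
5 tape sides opened.

5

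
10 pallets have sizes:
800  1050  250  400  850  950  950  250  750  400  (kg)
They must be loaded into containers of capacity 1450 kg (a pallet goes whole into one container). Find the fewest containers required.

6

Total = 1050 + 950 + 950 + 850 + 800 + 750 + 400 + 400 + 250 + 250 = 6650 kg.
Lower bound: ⌈6650/1450⌉ = 5 containers.
Also, 6 pallets each exceed 725 kg, and no two of those can share a container, so at least 6 containers are needed.
A packing using 6 containers:
  container 1: 1050 + 400 = 1450
  container 2: 950 + 400 = 1350
  container 3: 950 + 250 + 250 = 1450
  container 4: 850 = 850
  container 5: 800 = 800
  container 6: 750 = 750
This matches the lower bound, so 6 is optimal.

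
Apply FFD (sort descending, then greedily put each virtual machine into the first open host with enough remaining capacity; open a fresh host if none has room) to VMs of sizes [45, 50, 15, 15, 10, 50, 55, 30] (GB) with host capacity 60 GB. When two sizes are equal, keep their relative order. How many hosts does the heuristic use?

5

Sorted descending: 55, 50, 50, 45, 30, 15, 15, 10.
  55 → host 1 (new)  [load 55/60]
  50 → host 2 (new)  [load 50/60]
  50 → host 3 (new)  [load 50/60]
  45 → host 4 (new)  [load 45/60]
  30 → host 5 (new)  [load 30/60]
  15 → host 4  [load 60/60]
  15 → host 5  [load 45/60]
  10 → host 2  [load 60/60]
5 hosts opened.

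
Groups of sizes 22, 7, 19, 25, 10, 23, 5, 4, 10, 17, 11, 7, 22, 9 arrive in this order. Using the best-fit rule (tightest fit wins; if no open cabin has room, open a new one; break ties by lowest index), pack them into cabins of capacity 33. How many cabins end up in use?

7

  22 → cabin 1 (new)  [load 22/33]
  7 → cabin 1  [load 29/33]
  19 → cabin 2 (new)  [load 19/33]
  25 → cabin 3 (new)  [load 25/33]
  10 → cabin 2  [load 29/33]
  23 → cabin 4 (new)  [load 23/33]
  5 → cabin 3  [load 30/33]
  4 → cabin 1  [load 33/33]
  10 → cabin 4  [load 33/33]
  17 → cabin 5 (new)  [load 17/33]
  11 → cabin 5  [load 28/33]
  7 → cabin 6 (new)  [load 7/33]
  22 → cabin 6  [load 29/33]
  9 → cabin 7 (new)  [load 9/33]
7 cabins opened.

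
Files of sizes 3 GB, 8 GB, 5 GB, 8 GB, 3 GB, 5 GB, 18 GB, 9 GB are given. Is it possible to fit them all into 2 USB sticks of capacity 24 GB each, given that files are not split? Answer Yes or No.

No

Total = 59 GB; ⌈59/24⌉ = 3.
At least 3 USB sticks are required, but only 2 are allowed.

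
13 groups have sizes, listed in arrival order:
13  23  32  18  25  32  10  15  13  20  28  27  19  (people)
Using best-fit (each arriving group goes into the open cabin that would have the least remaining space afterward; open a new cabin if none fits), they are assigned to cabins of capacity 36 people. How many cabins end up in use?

9

  13 → cabin 1 (new)  [load 13/36]
  23 → cabin 1  [load 36/36]
  32 → cabin 2 (new)  [load 32/36]
  18 → cabin 3 (new)  [load 18/36]
  25 → cabin 4 (new)  [load 25/36]
  32 → cabin 5 (new)  [load 32/36]
  10 → cabin 4  [load 35/36]
  15 → cabin 3  [load 33/36]
  13 → cabin 6 (new)  [load 13/36]
  20 → cabin 6  [load 33/36]
  28 → cabin 7 (new)  [load 28/36]
  27 → cabin 8 (new)  [load 27/36]
  19 → cabin 9 (new)  [load 19/36]
9 cabins opened.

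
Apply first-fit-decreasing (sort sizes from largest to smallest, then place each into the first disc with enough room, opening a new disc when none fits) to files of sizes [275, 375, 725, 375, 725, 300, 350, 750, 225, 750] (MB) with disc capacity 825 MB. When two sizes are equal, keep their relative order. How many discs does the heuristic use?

7

Sorted descending: 750, 750, 725, 725, 375, 375, 350, 300, 275, 225.
  750 → disc 1 (new)  [load 750/825]
  750 → disc 2 (new)  [load 750/825]
  725 → disc 3 (new)  [load 725/825]
  725 → disc 4 (new)  [load 725/825]
  375 → disc 5 (new)  [load 375/825]
  375 → disc 5  [load 750/825]
  350 → disc 6 (new)  [load 350/825]
  300 → disc 6  [load 650/825]
  275 → disc 7 (new)  [load 275/825]
  225 → disc 7  [load 500/825]
7 discs opened.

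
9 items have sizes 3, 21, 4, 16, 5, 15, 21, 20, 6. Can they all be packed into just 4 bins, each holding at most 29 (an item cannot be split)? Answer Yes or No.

No

Total = 111; ⌈111/29⌉ = 4.
5 items each exceed half the capacity and cannot share a bin, forcing at least 5 bins.
At least 5 bins are required, but only 4 are allowed.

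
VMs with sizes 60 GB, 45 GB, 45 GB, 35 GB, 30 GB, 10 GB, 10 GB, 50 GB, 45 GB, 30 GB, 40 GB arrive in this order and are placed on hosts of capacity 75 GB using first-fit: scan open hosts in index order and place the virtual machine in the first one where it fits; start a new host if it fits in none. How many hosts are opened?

7

  60 → host 1 (new)  [load 60/75]
  45 → host 2 (new)  [load 45/75]
  45 → host 3 (new)  [load 45/75]
  35 → host 4 (new)  [load 35/75]
  30 → host 2  [load 75/75]
  10 → host 1  [load 70/75]
  10 → host 3  [load 55/75]
  50 → host 5 (new)  [load 50/75]
  45 → host 6 (new)  [load 45/75]
  30 → host 4  [load 65/75]
  40 → host 7 (new)  [load 40/75]
7 hosts opened.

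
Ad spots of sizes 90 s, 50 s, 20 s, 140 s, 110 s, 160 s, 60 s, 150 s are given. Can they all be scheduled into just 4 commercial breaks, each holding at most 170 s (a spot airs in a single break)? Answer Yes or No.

Total = 780 s; ⌈780/170⌉ = 5.
At least 5 commercial breaks are required, but only 4 are allowed.

No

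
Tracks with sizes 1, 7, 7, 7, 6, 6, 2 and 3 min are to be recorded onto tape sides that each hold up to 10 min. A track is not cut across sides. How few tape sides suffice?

Total = 7 + 7 + 7 + 6 + 6 + 3 + 2 + 1 = 39 min.
Lower bound: ⌈39/10⌉ = 4 tape sides.
Also, 5 tracks each exceed 5 min, and no two of those can share a side, so at least 5 tape sides are needed.
A packing using 5 tape sides:
  side 1: 7 + 3 = 10
  side 2: 7 + 2 + 1 = 10
  side 3: 7 = 7
  side 4: 6 = 6
  side 5: 6 = 6
This matches the lower bound, so 5 is optimal.

5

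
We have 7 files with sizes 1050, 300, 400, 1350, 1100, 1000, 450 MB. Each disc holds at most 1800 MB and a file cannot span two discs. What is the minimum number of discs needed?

Total = 1350 + 1100 + 1050 + 1000 + 450 + 400 + 300 = 5650 MB.
Lower bound: ⌈5650/1800⌉ = 4 discs.
A packing using 4 discs:
  disc 1: 1350 + 450 = 1800
  disc 2: 1100 + 400 + 300 = 1800
  disc 3: 1050 = 1050
  disc 4: 1000 = 1000
This matches the lower bound, so 4 is optimal.

4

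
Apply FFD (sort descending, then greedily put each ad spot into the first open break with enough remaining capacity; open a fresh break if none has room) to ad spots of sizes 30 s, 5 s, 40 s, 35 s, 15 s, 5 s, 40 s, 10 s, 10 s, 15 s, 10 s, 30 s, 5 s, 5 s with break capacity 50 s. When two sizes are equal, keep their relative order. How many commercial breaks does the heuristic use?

6

Sorted descending: 40, 40, 35, 30, 30, 15, 15, 10, 10, 10, 5, 5, 5, 5.
  40 → break 1 (new)  [load 40/50]
  40 → break 2 (new)  [load 40/50]
  35 → break 3 (new)  [load 35/50]
  30 → break 4 (new)  [load 30/50]
  30 → break 5 (new)  [load 30/50]
  15 → break 3  [load 50/50]
  15 → break 4  [load 45/50]
  10 → break 1  [load 50/50]
  10 → break 2  [load 50/50]
  10 → break 5  [load 40/50]
  5 → break 4  [load 50/50]
  5 → break 5  [load 45/50]
  5 → break 5  [load 50/50]
  5 → break 6 (new)  [load 5/50]
6 commercial breaks opened.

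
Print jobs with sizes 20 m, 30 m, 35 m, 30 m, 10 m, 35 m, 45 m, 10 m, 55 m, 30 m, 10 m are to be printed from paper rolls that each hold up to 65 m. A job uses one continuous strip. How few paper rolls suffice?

5

Total = 55 + 45 + 35 + 35 + 30 + 30 + 30 + 20 + 10 + 10 + 10 = 310 m.
Lower bound: ⌈310/65⌉ = 5 paper rolls.
A packing using 5 paper rolls:
  roll 1: 55 + 10 = 65
  roll 2: 45 + 20 = 65
  roll 3: 35 + 30 = 65
  roll 4: 35 + 30 = 65
  roll 5: 30 + 10 + 10 = 50
This matches the lower bound, so 5 is optimal.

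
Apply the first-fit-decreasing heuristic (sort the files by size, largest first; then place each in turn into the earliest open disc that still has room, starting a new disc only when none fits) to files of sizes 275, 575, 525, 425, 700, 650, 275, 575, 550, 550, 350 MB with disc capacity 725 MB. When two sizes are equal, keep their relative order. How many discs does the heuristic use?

9

Sorted descending: 700, 650, 575, 575, 550, 550, 525, 425, 350, 275, 275.
  700 → disc 1 (new)  [load 700/725]
  650 → disc 2 (new)  [load 650/725]
  575 → disc 3 (new)  [load 575/725]
  575 → disc 4 (new)  [load 575/725]
  550 → disc 5 (new)  [load 550/725]
  550 → disc 6 (new)  [load 550/725]
  525 → disc 7 (new)  [load 525/725]
  425 → disc 8 (new)  [load 425/725]
  350 → disc 9 (new)  [load 350/725]
  275 → disc 8  [load 700/725]
  275 → disc 9  [load 625/725]
9 discs opened.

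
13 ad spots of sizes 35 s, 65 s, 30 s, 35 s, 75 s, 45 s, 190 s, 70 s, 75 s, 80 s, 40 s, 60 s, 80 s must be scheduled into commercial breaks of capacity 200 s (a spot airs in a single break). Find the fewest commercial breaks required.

5

Total = 190 + 80 + 80 + 75 + 75 + 70 + 65 + 60 + 45 + 40 + 35 + 35 + 30 = 880 s.
Lower bound: ⌈880/200⌉ = 5 commercial breaks.
A packing using 5 commercial breaks:
  break 1: 190 = 190
  break 2: 80 + 80 + 40 = 200
  break 3: 75 + 75 + 45 = 195
  break 4: 70 + 65 + 60 = 195
  break 5: 35 + 35 + 30 = 100
This matches the lower bound, so 5 is optimal.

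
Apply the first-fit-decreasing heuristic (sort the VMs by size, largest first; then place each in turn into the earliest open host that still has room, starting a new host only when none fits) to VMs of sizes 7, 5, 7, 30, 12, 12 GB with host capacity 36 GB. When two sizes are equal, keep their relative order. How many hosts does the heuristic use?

Sorted descending: 30, 12, 12, 7, 7, 5.
  30 → host 1 (new)  [load 30/36]
  12 → host 2 (new)  [load 12/36]
  12 → host 2  [load 24/36]
  7 → host 2  [load 31/36]
  7 → host 3 (new)  [load 7/36]
  5 → host 1  [load 35/36]
3 hosts opened.

3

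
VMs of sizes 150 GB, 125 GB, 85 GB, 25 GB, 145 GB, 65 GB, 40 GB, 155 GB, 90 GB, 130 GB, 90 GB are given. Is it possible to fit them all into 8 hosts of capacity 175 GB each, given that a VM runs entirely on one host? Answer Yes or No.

A valid assignment using 7 hosts:
  host 1: 155 = 155
  host 2: 150 + 25 = 175
  host 3: 145 = 145
  host 4: 130 + 40 = 170
  host 5: 125 = 125
  host 6: 90 + 85 = 175
  host 7: 90 + 65 = 155
That uses only 7 ≤ 8, so 8 hosts are enough.

Yes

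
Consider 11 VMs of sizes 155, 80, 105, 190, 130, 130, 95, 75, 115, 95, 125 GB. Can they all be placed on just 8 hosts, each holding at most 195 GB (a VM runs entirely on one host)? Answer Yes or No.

A valid assignment using 8 hosts:
  host 1: 190 = 190
  host 2: 155 = 155
  host 3: 130 = 130
  host 4: 130 = 130
  host 5: 125 = 125
  host 6: 115 + 80 = 195
  host 7: 105 + 75 = 180
  host 8: 95 + 95 = 190
Every load is within 195 GB, so 8 hosts suffice.

Yes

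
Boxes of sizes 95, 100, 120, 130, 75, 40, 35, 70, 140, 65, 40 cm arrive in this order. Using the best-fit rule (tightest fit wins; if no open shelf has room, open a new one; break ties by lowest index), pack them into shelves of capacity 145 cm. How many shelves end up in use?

7

  95 → shelf 1 (new)  [load 95/145]
  100 → shelf 2 (new)  [load 100/145]
  120 → shelf 3 (new)  [load 120/145]
  130 → shelf 4 (new)  [load 130/145]
  75 → shelf 5 (new)  [load 75/145]
  40 → shelf 2  [load 140/145]
  35 → shelf 1  [load 130/145]
  70 → shelf 5  [load 145/145]
  140 → shelf 6 (new)  [load 140/145]
  65 → shelf 7 (new)  [load 65/145]
  40 → shelf 7  [load 105/145]
7 shelves opened.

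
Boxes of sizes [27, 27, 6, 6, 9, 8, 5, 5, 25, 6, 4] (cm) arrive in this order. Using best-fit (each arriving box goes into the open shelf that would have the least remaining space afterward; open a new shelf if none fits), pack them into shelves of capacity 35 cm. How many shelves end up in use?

4

  27 → shelf 1 (new)  [load 27/35]
  27 → shelf 2 (new)  [load 27/35]
  6 → shelf 1  [load 33/35]
  6 → shelf 2  [load 33/35]
  9 → shelf 3 (new)  [load 9/35]
  8 → shelf 3  [load 17/35]
  5 → shelf 3  [load 22/35]
  5 → shelf 3  [load 27/35]
  25 → shelf 4 (new)  [load 25/35]
  6 → shelf 3  [load 33/35]
  4 → shelf 4  [load 29/35]
4 shelves opened.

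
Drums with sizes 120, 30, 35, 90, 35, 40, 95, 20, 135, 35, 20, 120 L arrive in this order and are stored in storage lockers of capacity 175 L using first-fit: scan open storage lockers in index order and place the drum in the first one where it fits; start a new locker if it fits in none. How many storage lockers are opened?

5

  120 → locker 1 (new)  [load 120/175]
  30 → locker 1  [load 150/175]
  35 → locker 2 (new)  [load 35/175]
  90 → locker 2  [load 125/175]
  35 → locker 2  [load 160/175]
  40 → locker 3 (new)  [load 40/175]
  95 → locker 3  [load 135/175]
  20 → locker 1  [load 170/175]
  135 → locker 4 (new)  [load 135/175]
  35 → locker 3  [load 170/175]
  20 → locker 4  [load 155/175]
  120 → locker 5 (new)  [load 120/175]
5 storage lockers opened.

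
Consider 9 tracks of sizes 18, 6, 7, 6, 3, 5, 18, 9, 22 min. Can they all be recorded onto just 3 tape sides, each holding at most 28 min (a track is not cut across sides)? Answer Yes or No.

Total = 94 min; ⌈94/28⌉ = 4.
At least 4 tape sides are required, but only 3 are allowed.

No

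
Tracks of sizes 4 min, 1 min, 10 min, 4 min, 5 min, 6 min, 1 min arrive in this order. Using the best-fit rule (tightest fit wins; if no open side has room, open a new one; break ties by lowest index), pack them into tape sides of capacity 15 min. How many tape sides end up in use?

  4 → side 1 (new)  [load 4/15]
  1 → side 1  [load 5/15]
  10 → side 1  [load 15/15]
  4 → side 2 (new)  [load 4/15]
  5 → side 2  [load 9/15]
  6 → side 2  [load 15/15]
  1 → side 3 (new)  [load 1/15]
3 tape sides opened.

3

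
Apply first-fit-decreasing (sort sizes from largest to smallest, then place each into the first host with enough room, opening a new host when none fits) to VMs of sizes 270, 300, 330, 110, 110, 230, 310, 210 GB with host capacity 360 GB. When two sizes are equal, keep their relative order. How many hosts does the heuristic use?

Sorted descending: 330, 310, 300, 270, 230, 210, 110, 110.
  330 → host 1 (new)  [load 330/360]
  310 → host 2 (new)  [load 310/360]
  300 → host 3 (new)  [load 300/360]
  270 → host 4 (new)  [load 270/360]
  230 → host 5 (new)  [load 230/360]
  210 → host 6 (new)  [load 210/360]
  110 → host 5  [load 340/360]
  110 → host 6  [load 320/360]
6 hosts opened.

6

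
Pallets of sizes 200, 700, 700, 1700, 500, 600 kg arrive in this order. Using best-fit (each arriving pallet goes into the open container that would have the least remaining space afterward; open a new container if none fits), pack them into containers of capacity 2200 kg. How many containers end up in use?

  200 → container 1 (new)  [load 200/2200]
  700 → container 1  [load 900/2200]
  700 → container 1  [load 1600/2200]
  1700 → container 2 (new)  [load 1700/2200]
  500 → container 2  [load 2200/2200]
  600 → container 1  [load 2200/2200]
2 containers opened.

2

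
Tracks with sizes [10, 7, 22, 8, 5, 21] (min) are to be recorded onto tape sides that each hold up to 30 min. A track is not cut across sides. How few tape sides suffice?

3

Total = 22 + 21 + 10 + 8 + 7 + 5 = 73 min.
Lower bound: ⌈73/30⌉ = 3 tape sides.
A packing using 3 tape sides:
  side 1: 22 + 8 = 30
  side 2: 21 + 7 = 28
  side 3: 10 + 5 = 15
This matches the lower bound, so 3 is optimal.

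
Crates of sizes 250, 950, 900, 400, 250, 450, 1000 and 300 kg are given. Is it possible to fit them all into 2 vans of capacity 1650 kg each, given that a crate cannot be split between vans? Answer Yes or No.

Total = 4500 kg; ⌈4500/1650⌉ = 3.
At least 3 vans are required, but only 2 are allowed.

No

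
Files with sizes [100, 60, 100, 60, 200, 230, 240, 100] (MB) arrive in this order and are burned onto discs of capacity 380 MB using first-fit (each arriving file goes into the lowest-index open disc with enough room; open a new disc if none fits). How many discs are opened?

  100 → disc 1 (new)  [load 100/380]
  60 → disc 1  [load 160/380]
  100 → disc 1  [load 260/380]
  60 → disc 1  [load 320/380]
  200 → disc 2 (new)  [load 200/380]
  230 → disc 3 (new)  [load 230/380]
  240 → disc 4 (new)  [load 240/380]
  100 → disc 2  [load 300/380]
4 discs opened.

4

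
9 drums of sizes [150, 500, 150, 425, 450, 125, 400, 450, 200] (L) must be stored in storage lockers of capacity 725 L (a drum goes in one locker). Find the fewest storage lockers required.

5

Total = 500 + 450 + 450 + 425 + 400 + 200 + 150 + 150 + 125 = 2850 L.
Lower bound: ⌈2850/725⌉ = 4 storage lockers.
Also, 5 drums each exceed 725/2 L, and no two of those can share a locker, so at least 5 storage lockers are needed.
A packing using 5 storage lockers:
  locker 1: 500 + 200 = 700
  locker 2: 450 + 150 + 125 = 725
  locker 3: 450 + 150 = 600
  locker 4: 425 = 425
  locker 5: 400 = 400
This matches the lower bound, so 5 is optimal.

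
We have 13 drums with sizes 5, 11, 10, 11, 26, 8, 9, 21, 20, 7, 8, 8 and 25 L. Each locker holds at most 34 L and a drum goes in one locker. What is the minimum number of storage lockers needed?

6

Total = 26 + 25 + 21 + 20 + 11 + 11 + 10 + 9 + 8 + 8 + 8 + 7 + 5 = 169 L.
Lower bound: ⌈169/34⌉ = 5 storage lockers.
A packing using 6 storage lockers:
  locker 1: 26 + 8 = 34
  locker 2: 25 + 9 = 34
  locker 3: 21 + 11 = 32
  locker 4: 20 + 11 = 31
  locker 5: 10 + 8 + 8 + 7 = 33
  locker 6: 5 = 5
No arrangement into 5 storage lockers stays within capacity, so 6 is optimal.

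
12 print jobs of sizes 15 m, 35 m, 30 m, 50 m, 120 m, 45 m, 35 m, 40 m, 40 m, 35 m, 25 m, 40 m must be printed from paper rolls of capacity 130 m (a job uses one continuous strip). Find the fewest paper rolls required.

Total = 120 + 50 + 45 + 40 + 40 + 40 + 35 + 35 + 35 + 30 + 25 + 15 = 510 m.
Lower bound: ⌈510/130⌉ = 4 paper rolls.
A packing using 4 paper rolls:
  roll 1: 120 = 120
  roll 2: 50 + 45 + 35 = 130
  roll 3: 40 + 40 + 35 + 15 = 130
  roll 4: 40 + 35 + 30 + 25 = 130
This matches the lower bound, so 4 is optimal.

4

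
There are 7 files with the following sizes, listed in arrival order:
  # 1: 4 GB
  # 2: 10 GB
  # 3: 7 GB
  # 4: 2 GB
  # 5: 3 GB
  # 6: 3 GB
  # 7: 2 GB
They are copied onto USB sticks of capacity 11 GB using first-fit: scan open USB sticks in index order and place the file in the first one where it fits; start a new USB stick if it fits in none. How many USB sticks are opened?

3

  4 → USB stick 1 (new)  [load 4/11]
  10 → USB stick 2 (new)  [load 10/11]
  7 → USB stick 1  [load 11/11]
  2 → USB stick 3 (new)  [load 2/11]
  3 → USB stick 3  [load 5/11]
  3 → USB stick 3  [load 8/11]
  2 → USB stick 3  [load 10/11]
3 USB sticks opened.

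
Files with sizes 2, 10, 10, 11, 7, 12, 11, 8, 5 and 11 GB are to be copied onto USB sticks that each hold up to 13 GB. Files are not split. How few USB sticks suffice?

Total = 12 + 11 + 11 + 11 + 10 + 10 + 8 + 7 + 5 + 2 = 87 GB.
Lower bound: ⌈87/13⌉ = 7 USB sticks.
Also, 8 files each exceed 13/2 GB, and no two of those can share a USB stick, so at least 8 USB sticks are needed.
A packing using 8 USB sticks:
  USB stick 1: 12 = 12
  USB stick 2: 11 + 2 = 13
  USB stick 3: 11 = 11
  USB stick 4: 11 = 11
  USB stick 5: 10 = 10
  USB stick 6: 10 = 10
  USB stick 7: 8 + 5 = 13
  USB stick 8: 7 = 7
This matches the lower bound, so 8 is optimal.

8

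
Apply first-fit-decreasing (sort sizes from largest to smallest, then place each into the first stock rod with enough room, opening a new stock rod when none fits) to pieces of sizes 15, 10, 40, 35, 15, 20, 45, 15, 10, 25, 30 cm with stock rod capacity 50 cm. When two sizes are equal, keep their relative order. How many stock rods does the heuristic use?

6

Sorted descending: 45, 40, 35, 30, 25, 20, 15, 15, 15, 10, 10.
  45 → stock rod 1 (new)  [load 45/50]
  40 → stock rod 2 (new)  [load 40/50]
  35 → stock rod 3 (new)  [load 35/50]
  30 → stock rod 4 (new)  [load 30/50]
  25 → stock rod 5 (new)  [load 25/50]
  20 → stock rod 4  [load 50/50]
  15 → stock rod 3  [load 50/50]
  15 → stock rod 5  [load 40/50]
  15 → stock rod 6 (new)  [load 15/50]
  10 → stock rod 2  [load 50/50]
  10 → stock rod 5  [load 50/50]
6 stock rods opened.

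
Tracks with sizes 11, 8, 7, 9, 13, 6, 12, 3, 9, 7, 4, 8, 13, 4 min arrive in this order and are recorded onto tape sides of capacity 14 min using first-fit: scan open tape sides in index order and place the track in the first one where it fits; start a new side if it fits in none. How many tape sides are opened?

9

  11 → side 1 (new)  [load 11/14]
  8 → side 2 (new)  [load 8/14]
  7 → side 3 (new)  [load 7/14]
  9 → side 4 (new)  [load 9/14]
  13 → side 5 (new)  [load 13/14]
  6 → side 2  [load 14/14]
  12 → side 6 (new)  [load 12/14]
  3 → side 1  [load 14/14]
  9 → side 7 (new)  [load 9/14]
  7 → side 3  [load 14/14]
  4 → side 4  [load 13/14]
  8 → side 8 (new)  [load 8/14]
  13 → side 9 (new)  [load 13/14]
  4 → side 7  [load 13/14]
9 tape sides opened.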